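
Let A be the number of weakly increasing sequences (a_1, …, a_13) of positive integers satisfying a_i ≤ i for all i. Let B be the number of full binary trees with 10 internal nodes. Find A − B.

Weakly increasing sequences with a_i ≤ i biject with Dyck paths of semilength 13, so there are C_13. So A = C_13 = 742900.
The number of full binary trees on 10 internal nodes is the Catalan number C_10. So B = C_10 = 16796.
A − B = 742900 − 16796 = 726104.

726104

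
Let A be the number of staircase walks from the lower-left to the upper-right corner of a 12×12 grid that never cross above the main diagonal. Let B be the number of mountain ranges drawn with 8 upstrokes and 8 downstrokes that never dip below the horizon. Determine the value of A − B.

206582

Monotone paths in an n×n grid that stay weakly below the diagonal are counted by C_n; here n = 12. So A = C_12 = 208012.
A Dyck path with 8 up-steps and 8 down-steps has semilength 8, so there are C_8 of them. So B = C_8 = 1430.
A − B = 208012 − 1430 = 206582.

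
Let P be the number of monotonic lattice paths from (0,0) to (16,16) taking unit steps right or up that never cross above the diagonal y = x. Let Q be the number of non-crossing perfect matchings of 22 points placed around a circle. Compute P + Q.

35416456

Monotone paths in an n×n grid that stay weakly below the diagonal are counted by C_n; here n = 16. So P = C_16 = 35357670.
Non-crossing perfect matchings of 2n points on a circle are counted by C_n; with 22 points, n = 11. So Q = C_11 = 58786.
P + Q = 35357670 + 58786 = 35416456.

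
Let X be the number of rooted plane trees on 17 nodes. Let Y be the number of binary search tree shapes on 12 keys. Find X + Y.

A rooted plane tree on 17 nodes has 16 edges, and such trees are counted by C_16. So X = C_16 = 35357670.
Rooted binary trees with 12 nodes (each child slot possibly empty) number C_12. So Y = C_12 = 208012.
X + Y = 35357670 + 208012 = 35565682.

35565682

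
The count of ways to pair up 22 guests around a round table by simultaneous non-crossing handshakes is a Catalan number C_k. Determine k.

With 22 = 2·11 people, non-crossing handshake pairings are non-crossing perfect matchings on a circle, counted by C_11.

11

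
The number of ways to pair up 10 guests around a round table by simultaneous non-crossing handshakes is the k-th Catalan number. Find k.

5

Non-crossing handshake pairings of 2n people are counted by C_n; 10 people gives n = 5.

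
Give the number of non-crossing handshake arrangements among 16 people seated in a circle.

1430

Non-crossing handshake pairings of 2n people are counted by C_n; 16 people gives n = 8.
C_8 = C_7 · 2(2·7+1)/(7+2) = 429 · 30/9 = 1430.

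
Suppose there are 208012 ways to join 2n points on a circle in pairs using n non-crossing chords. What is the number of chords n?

12

Non-crossing pairings of 2n points on a circle are counted by C_n, and C_12 = 208012.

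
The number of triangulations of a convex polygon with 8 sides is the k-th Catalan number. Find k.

The number of triangulations of an 8-gon is the Catalan number C_6 (index = sides − 2).

6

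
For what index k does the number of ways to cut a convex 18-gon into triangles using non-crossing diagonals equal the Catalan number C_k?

Triangulations of a convex m-gon are counted by C_{m−2}; with m = 18 this is C_16.

16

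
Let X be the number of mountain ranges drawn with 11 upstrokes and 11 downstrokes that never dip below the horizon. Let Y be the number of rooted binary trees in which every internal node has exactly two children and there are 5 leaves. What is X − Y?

Dyck paths of semilength n (length 2n) are counted by C_n; here n = 11. So X = C_11 = 58786.
A full binary tree with L leaves has L−1 internal nodes and is counted by C_{L−1}; L = 5 gives C_4. So Y = C_4 = 14.
X − Y = 58786 − 14 = 58772.

58772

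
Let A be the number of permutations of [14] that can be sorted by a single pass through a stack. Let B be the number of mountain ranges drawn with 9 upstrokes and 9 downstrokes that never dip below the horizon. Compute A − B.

2669578

Stack-sortable permutations are exactly the 231-avoiding ones, counted by C_n; here n = 14. So A = C_14 = 2674440.
A Dyck path with 9 up-steps and 9 down-steps has semilength 9, so there are C_9 of them. So B = C_9 = 4862.
A − B = 2674440 − 4862 = 2669578.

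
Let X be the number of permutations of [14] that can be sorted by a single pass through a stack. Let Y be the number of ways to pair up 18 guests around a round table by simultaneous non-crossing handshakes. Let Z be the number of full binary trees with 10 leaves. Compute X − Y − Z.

Stack-sortable permutations are exactly the 231-avoiding ones, counted by C_n; here n = 14. So X = C_14 = 2674440.
With 18 = 2·9 people, non-crossing handshake pairings are non-crossing perfect matchings on a circle, counted by C_9. So Y = C_9 = 4862.
Full binary trees with 10 leaves have 10−1 = 9 internal nodes, so there are C_9 of them. So Z = C_9 = 4862.
X − Y − Z = 2674440 − 4862 − 4862 = 2664716.

2664716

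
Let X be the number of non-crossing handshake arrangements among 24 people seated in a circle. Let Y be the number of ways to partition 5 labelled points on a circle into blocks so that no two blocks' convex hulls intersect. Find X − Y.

207970

With 24 = 2·12 people, non-crossing handshake pairings are non-crossing perfect matchings on a circle, counted by C_12. So X = C_12 = 208012.
Non-crossing partitions of an n-element set are counted by C_n; here n = 5. So Y = C_5 = 42.
X − Y = 208012 − 42 = 207970.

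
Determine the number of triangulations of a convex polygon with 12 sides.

The number of triangulations of a 12-gon is the Catalan number C_10 (index = sides − 2).
C_10 = 16796.

16796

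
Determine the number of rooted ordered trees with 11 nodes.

16796

Rooted ordered (plane) trees on m nodes have m−1 edges and are counted by C_{m−1}; m = 11 gives C_10.
C_10 = C(20,10)/11 = 184756/11 = 16796.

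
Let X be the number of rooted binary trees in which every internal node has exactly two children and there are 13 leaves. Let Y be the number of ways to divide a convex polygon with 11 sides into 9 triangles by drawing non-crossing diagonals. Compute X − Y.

A full binary tree with L leaves has L−1 internal nodes and is counted by C_{L−1}; L = 13 gives C_12. So X = C_12 = 208012.
Triangulations of a convex m-gon are counted by C_{m−2}; with m = 11 this is C_9. So Y = C_9 = 4862.
X − Y = 208012 − 4862 = 203150.

203150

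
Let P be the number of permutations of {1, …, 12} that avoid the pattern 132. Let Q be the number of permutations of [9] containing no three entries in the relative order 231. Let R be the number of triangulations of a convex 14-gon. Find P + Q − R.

4862

Permutations of [n] avoiding any single length-3 pattern are counted by C_n; here n = 12. So P = C_12 = 208012.
For any fixed pattern of length 3, the pattern-avoiding permutations of [9] number C_9. So Q = C_9 = 4862.
Triangulations of a convex m-gon are counted by C_{m−2}; with m = 14 this is C_12. So R = C_12 = 208012.
P + Q − R = 208012 + 4862 − 208012 = 4862.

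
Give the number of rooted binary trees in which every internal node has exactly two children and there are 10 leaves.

4862

Full binary trees with 10 leaves have 10−1 = 9 internal nodes, so there are C_9 of them.
C_9 = C_8 · 2(2·8+1)/(8+2) = 1430 · 34/10 = 4862.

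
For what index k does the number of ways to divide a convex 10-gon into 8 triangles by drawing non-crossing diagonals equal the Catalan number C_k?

The number of triangulations of a 10-gon is the Catalan number C_8 (index = sides − 2).

8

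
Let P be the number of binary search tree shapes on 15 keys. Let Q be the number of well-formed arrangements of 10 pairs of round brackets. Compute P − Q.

9678049

Rooted binary trees with 15 nodes (each child slot possibly empty) number C_15. So P = C_15 = 9694845.
With 10 pairs the number of balanced bracket strings is the Catalan number C_10. So Q = C_10 = 16796.
P − Q = 9694845 − 16796 = 9678049.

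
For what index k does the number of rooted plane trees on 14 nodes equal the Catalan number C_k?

13

Rooted ordered (plane) trees on m nodes have m−1 edges and are counted by C_{m−1}; m = 14 gives C_13.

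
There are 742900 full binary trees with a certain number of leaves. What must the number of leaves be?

14

Full binary trees with L leaves are counted by C_{L−1}, and C_13 = 742900.
So the index is 13, and the number of leaves is 13 + 1 = 14.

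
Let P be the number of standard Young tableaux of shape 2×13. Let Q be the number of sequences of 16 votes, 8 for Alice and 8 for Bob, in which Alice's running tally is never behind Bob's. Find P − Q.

741470

Standard Young tableaux of shape 2×n are counted by C_n; here n = 13. So P = C_13 = 742900.
Ballot sequences with n votes each where one side never trails are Dyck words, counted by C_n; here n = 8. So Q = C_8 = 1430.
P − Q = 742900 − 1430 = 741470.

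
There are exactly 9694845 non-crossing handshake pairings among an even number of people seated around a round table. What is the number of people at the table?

Non-crossing handshake pairings of 2n people are counted by C_n; 9694845 = C_15.
So n = 15, and there are 2n = 30 people.

30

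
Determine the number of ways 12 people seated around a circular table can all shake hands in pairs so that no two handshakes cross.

Non-crossing handshake pairings of 2n people are counted by C_n; 12 people gives n = 6.
C_6 = C(12,6)/7 = 924/7 = 132.

132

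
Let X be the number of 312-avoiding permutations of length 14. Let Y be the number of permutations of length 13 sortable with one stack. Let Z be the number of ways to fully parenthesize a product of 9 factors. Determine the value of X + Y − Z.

Permutations of [n] avoiding any single length-3 pattern are counted by C_n; here n = 14. So X = C_14 = 2674440.
Stack-sortable permutations are exactly the 231-avoiding ones, counted by C_n; here n = 13. So Y = C_13 = 742900.
Parenthesizations of m factors correspond to full binary trees with m leaves, counted by C_{m−1}; m = 9 gives C_8. So Z = C_8 = 1430.
X + Y − Z = 2674440 + 742900 − 1430 = 3415910.

3415910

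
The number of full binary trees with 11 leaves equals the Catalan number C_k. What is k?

Full binary trees with 11 leaves have 11−1 = 10 internal nodes, so there are C_10 of them.

10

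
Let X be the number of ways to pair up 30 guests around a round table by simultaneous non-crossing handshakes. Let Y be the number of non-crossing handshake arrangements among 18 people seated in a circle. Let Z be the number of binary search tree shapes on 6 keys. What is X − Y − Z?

9689851

Non-crossing handshake pairings of 2n people are counted by C_n; 30 people gives n = 15. So X = C_15 = 9694845.
With 18 = 2·9 people, non-crossing handshake pairings are non-crossing perfect matchings on a circle, counted by C_9. So Y = C_9 = 4862.
Binary trees (left/right distinguished) on n nodes are counted by C_n; here n = 6. So Z = C_6 = 132.
X − Y − Z = 9694845 − 4862 − 132 = 9689851.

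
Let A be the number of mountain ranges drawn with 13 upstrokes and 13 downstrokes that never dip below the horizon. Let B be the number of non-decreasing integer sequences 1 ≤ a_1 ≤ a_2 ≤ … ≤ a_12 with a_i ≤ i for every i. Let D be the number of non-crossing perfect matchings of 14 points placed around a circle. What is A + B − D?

A Dyck path with 13 up-steps and 13 down-steps has semilength 13, so there are C_13 of them. So A = C_13 = 742900.
Weakly increasing sequences with a_i ≤ i biject with Dyck paths of semilength 12, so there are C_12. So B = C_12 = 208012.
Non-crossing perfect matchings of 2n points on a circle are counted by C_n; with 14 points, n = 7. So D = C_7 = 429.
A + B − D = 742900 + 208012 − 429 = 950483.

950483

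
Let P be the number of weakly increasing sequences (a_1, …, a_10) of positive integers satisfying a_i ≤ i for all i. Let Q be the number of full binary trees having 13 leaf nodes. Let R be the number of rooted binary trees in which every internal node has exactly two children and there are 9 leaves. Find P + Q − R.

Weakly increasing sequences with a_i ≤ i biject with Dyck paths of semilength 10, so there are C_10. So P = C_10 = 16796.
A full binary tree with L leaves has L−1 internal nodes and is counted by C_{L−1}; L = 13 gives C_12. So Q = C_12 = 208012.
Full binary trees with 9 leaves have 9−1 = 8 internal nodes, so there are C_8 of them. So R = C_8 = 1430.
P + Q − R = 16796 + 208012 − 1430 = 223378.

223378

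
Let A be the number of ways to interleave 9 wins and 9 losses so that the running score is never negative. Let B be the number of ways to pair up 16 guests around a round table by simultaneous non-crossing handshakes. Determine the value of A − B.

3432

Reading a vote for the leader as '(' and for the other as ')' turns such a sequence into a balanced string of 9 pairs, so the count is C_9. So A = C_9 = 4862.
Non-crossing handshake pairings of 2n people are counted by C_n; 16 people gives n = 8. So B = C_8 = 1430.
A − B = 4862 − 1430 = 3432.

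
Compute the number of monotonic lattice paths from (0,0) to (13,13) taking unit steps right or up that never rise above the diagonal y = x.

742900

Monotone paths in an n×n grid that stay weakly below the diagonal are counted by C_n; here n = 13.
C_13 = C(26,13)/14 = 10400600/14 = 742900.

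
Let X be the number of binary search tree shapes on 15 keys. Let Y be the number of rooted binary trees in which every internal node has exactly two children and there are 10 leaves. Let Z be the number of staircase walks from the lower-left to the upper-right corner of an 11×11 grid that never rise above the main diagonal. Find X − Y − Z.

Rooted binary trees with 15 nodes (each child slot possibly empty) number C_15. So X = C_15 = 9694845.
Full binary trees with 10 leaves have 10−1 = 9 internal nodes, so there are C_9 of them. So Y = C_9 = 4862.
Monotone paths in an n×n grid that stay weakly below the diagonal are counted by C_n; here n = 11. So Z = C_11 = 58786.
X − Y − Z = 9694845 − 4862 − 58786 = 9631197.

9631197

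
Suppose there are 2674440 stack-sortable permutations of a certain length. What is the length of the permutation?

14

Stack-sortable permutations of [n] are counted by C_n; 2674440 = C_14.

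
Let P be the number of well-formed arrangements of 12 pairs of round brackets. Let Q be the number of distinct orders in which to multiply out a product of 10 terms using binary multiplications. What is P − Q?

A balanced arrangement of 12 bracket pairs is a Dyck word of semilength 12, so the count is C_12. So P = C_12 = 208012.
Ways to associate a product of 10 factors correspond to binary trees on 10 leaves, so the count is C_9. So Q = C_9 = 4862.
P − Q = 208012 − 4862 = 203150.

203150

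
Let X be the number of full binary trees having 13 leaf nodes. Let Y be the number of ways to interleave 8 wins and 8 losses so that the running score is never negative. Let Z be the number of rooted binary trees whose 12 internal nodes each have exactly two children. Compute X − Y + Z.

414594

A full binary tree with L leaves has L−1 internal nodes and is counted by C_{L−1}; L = 13 gives C_12. So X = C_12 = 208012.
Ballot sequences with n votes each where one side never trails are Dyck words, counted by C_n; here n = 8. So Y = C_8 = 1430.
The number of full binary trees on 12 internal nodes is the Catalan number C_12. So Z = C_12 = 208012.
X − Y + Z = 208012 − 1430 + 208012 = 414594.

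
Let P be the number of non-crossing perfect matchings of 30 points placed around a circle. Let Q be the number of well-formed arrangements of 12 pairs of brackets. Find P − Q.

Non-crossing perfect matchings of 2n points on a circle are counted by C_n; with 30 points, n = 15. So P = C_15 = 9694845.
Balanced strings of n pairs of brackets are counted by C_n; here n = 12. So Q = C_12 = 208012.
P − Q = 9694845 − 208012 = 9486833.

9486833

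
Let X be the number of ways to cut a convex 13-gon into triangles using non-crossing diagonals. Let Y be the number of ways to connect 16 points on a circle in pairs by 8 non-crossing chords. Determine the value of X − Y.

57356

Triangulations of a convex m-gon are counted by C_{m−2}; with m = 13 this is C_11. So X = C_11 = 58786.
Non-crossing perfect matchings of 2n points on a circle are counted by C_n; with 16 points, n = 8. So Y = C_8 = 1430.
X − Y = 58786 − 1430 = 57356.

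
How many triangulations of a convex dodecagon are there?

16796

A convex 12-gon is triangulated into 10 triangles, and the number of such triangulations is the Catalan number C_{12−2} = C_10.
C_10 = C_9 · 2(2·9+1)/(9+2) = 4862 · 38/11 = 16796.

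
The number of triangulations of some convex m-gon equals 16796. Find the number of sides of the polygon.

12

Triangulations of a convex m-gon are counted by C_{m−2}; 16796 = C_10.
So m − 2 = 10, giving m = 12 sides.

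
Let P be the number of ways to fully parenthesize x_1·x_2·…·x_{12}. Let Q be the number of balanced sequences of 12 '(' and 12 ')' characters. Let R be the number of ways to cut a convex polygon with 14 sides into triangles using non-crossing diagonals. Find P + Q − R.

Ways to associate a product of 12 factors correspond to binary trees on 12 leaves, so the count is C_11. So P = C_11 = 58786.
A balanced arrangement of 12 bracket pairs is a Dyck word of semilength 12, so the count is C_12. So Q = C_12 = 208012.
Triangulations of a convex m-gon are counted by C_{m−2}; with m = 14 this is C_12. So R = C_12 = 208012.
P + Q − R = 58786 + 208012 − 208012 = 58786.

58786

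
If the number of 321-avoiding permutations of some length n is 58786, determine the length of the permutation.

Permutations of [n] avoiding a fixed length-3 pattern are counted by C_n. The Catalan number equal to 58786 is C_11.

11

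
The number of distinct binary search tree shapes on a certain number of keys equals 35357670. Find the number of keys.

16

Binary search tree shapes on n keys are counted by C_n, and C_16 = 35357670.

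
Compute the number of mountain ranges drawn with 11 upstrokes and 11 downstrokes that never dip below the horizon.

Paths of 11 up- and 11 down-steps that never dip below the axis are Dyck paths; their count is C_11.
C_11 = C(22,11)/12 = 705432/12 = 58786.

58786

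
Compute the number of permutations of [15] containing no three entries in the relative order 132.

Permutations of [n] avoiding any single length-3 pattern are counted by C_n; here n = 15.
C_15 = 9694845.

9694845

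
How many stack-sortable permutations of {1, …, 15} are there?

9694845

By Knuth's characterisation, the stack-sortable permutations of length 15 are the 231-avoiders, numbering C_15.
C_15 = 9694845.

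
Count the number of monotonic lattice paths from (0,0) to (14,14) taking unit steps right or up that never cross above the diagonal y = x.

Sub-diagonal monotone paths from (0,0) to (14,14) biject with Dyck paths of semilength 14, giving C_14.
C_14 = C(28,14)/15 = 40116600/15 = 2674440.

2674440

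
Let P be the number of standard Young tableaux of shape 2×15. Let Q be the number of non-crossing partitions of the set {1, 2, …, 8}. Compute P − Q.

By the hook-length formula (or a Dyck-path bijection), SYT of shape 2×15 number C_15. So P = C_15 = 9694845.
Non-crossing partitions of an n-element set are counted by C_n; here n = 8. So Q = C_8 = 1430.
P − Q = 9694845 − 1430 = 9693415.

9693415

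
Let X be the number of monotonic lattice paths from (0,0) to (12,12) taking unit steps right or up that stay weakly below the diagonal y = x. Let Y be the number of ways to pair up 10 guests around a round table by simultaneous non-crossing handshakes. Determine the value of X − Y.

Sub-diagonal monotone paths from (0,0) to (12,12) biject with Dyck paths of semilength 12, giving C_12. So X = C_12 = 208012.
With 10 = 2·5 people, non-crossing handshake pairings are non-crossing perfect matchings on a circle, counted by C_5. So Y = C_5 = 42.
X − Y = 208012 − 42 = 207970.

207970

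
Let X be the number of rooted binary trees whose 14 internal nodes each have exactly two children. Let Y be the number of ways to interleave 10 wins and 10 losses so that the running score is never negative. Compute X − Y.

Full binary trees with n internal nodes are counted by C_n; here n = 14. So X = C_14 = 2674440.
Reading a vote for the leader as '(' and for the other as ')' turns such a sequence into a balanced string of 10 pairs, so the count is C_10. So Y = C_10 = 16796.
X − Y = 2674440 − 16796 = 2657644.

2657644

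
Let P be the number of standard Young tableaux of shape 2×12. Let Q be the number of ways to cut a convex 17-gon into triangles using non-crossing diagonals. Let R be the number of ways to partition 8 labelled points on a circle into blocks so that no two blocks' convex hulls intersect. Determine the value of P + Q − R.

By the hook-length formula (or a Dyck-path bijection), SYT of shape 2×12 number C_12. So P = C_12 = 208012.
The number of triangulations of a 17-gon is the Catalan number C_15 (index = sides − 2). So Q = C_15 = 9694845.
Non-crossing partitions of an n-element set are counted by C_n; here n = 8. So R = C_8 = 1430.
P + Q − R = 208012 + 9694845 − 1430 = 9901427.

9901427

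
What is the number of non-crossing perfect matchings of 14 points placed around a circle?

Non-crossing perfect matchings of 2n points on a circle are counted by C_n; with 14 points, n = 7.
C_7 = C(14,7)/8 = 3432/8 = 429.

429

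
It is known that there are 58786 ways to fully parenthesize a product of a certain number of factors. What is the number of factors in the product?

Parenthesizations of m factors are counted by C_{m−1}. The Catalan number equal to 58786 is C_11.
So the index is 11, and the number of factors is 11 + 1 = 12.

12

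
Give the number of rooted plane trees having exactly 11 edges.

A rooted plane tree with 11 edges has 12 nodes, and the count is C_11.
C_11 = C(22,11)/12 = 705432/12 = 58786.

58786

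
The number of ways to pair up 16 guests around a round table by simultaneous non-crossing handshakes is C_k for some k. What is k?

8

With 16 = 2·8 people, non-crossing handshake pairings are non-crossing perfect matchings on a circle, counted by C_8.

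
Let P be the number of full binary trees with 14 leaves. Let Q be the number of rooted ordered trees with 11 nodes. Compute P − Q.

A full binary tree with L leaves has L−1 internal nodes and is counted by C_{L−1}; L = 14 gives C_13. So P = C_13 = 742900.
Rooted ordered (plane) trees on m nodes have m−1 edges and are counted by C_{m−1}; m = 11 gives C_10. So Q = C_10 = 16796.
P − Q = 742900 − 16796 = 726104.

726104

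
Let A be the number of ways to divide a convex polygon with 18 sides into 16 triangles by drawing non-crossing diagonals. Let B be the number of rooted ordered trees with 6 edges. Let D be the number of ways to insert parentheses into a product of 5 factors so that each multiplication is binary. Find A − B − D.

Triangulations of a convex m-gon are counted by C_{m−2}; with m = 18 this is C_16. So A = C_16 = 35357670.
Rooted ordered trees with n edges are counted by C_n; here n = 6. So B = C_6 = 132.
Ways to associate a product of 5 factors correspond to binary trees on 5 leaves, so the count is C_4. So D = C_4 = 14.
A − B − D = 35357670 − 132 − 14 = 35357524.

35357524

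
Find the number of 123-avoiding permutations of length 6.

132

For any fixed pattern of length 3, the pattern-avoiding permutations of [6] number C_6.
C_6 = C_5 · 2(2·5+1)/(5+2) = 42 · 22/7 = 132.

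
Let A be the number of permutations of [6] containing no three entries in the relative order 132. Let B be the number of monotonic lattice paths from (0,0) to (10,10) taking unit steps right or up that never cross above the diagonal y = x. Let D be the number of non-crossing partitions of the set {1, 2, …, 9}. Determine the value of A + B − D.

For any fixed pattern of length 3, the pattern-avoiding permutations of [6] number C_6. So A = C_6 = 132.
Monotone paths in an n×n grid that stay weakly below the diagonal are counted by C_n; here n = 10. So B = C_10 = 16796.
The non-crossing partitions of [9] form a lattice of size C_9. So D = C_9 = 4862.
A + B − D = 132 + 16796 − 4862 = 12066.

12066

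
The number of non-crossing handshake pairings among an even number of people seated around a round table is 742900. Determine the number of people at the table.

26

Non-crossing handshake pairings of 2n people are counted by C_n, and C_13 = 742900.
So n = 13, and there are 2n = 26 people.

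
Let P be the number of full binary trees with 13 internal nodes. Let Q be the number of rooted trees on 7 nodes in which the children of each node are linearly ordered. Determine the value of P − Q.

742768

The number of full binary trees on 13 internal nodes is the Catalan number C_13. So P = C_13 = 742900.
A rooted plane tree on 7 nodes has 6 edges, and such trees are counted by C_6. So Q = C_6 = 132.
P − Q = 742900 − 132 = 742768.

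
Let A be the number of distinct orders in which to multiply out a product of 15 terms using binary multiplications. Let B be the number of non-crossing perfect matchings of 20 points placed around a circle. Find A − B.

2657644

Ways to associate a product of 15 factors correspond to binary trees on 15 leaves, so the count is C_14. So A = C_14 = 2674440.
Pairing 20 circle points by 10 non-crossing chords gives C_10 matchings. So B = C_10 = 16796.
A − B = 2674440 − 16796 = 2657644.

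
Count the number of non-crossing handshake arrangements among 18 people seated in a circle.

Non-crossing handshake pairings of 2n people are counted by C_n; 18 people gives n = 9.
C_9 = 4862.

4862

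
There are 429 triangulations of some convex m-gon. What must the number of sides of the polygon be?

9

Triangulations of a convex m-gon are counted by C_{m−2}. Since C_7 = 429, the index is 7.
So m − 2 = 7, giving m = 9 sides.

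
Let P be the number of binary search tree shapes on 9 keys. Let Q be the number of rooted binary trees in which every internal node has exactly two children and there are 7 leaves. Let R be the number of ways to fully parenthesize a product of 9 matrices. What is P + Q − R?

3564

There are C_n binary search tree shapes on n keys; with n = 9 that is C_9. So P = C_9 = 4862.
A full binary tree with L leaves has L−1 internal nodes and is counted by C_{L−1}; L = 7 gives C_6. So Q = C_6 = 132.
Ways to associate a product of 9 factors correspond to binary trees on 9 leaves, so the count is C_8. So R = C_8 = 1430.
P + Q − R = 4862 + 132 − 1430 = 3564.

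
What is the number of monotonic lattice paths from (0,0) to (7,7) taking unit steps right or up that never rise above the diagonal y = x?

Monotone paths in an n×n grid that stay weakly below the diagonal are counted by C_n; here n = 7.
C_7 = C(14,7)/8 = 3432/8 = 429.

429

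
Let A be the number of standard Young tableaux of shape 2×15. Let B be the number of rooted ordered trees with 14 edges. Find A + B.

12369285

Standard Young tableaux of shape 2×n are counted by C_n; here n = 15. So A = C_15 = 9694845.
A rooted plane tree with 14 edges has 15 nodes, and the count is C_14. So B = C_14 = 2674440.
A + B = 9694845 + 2674440 = 12369285.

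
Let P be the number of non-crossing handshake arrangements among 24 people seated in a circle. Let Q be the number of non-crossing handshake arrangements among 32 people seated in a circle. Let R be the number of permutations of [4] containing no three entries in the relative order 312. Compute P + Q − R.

Non-crossing handshake pairings of 2n people are counted by C_n; 24 people gives n = 12. So P = C_12 = 208012.
With 32 = 2·16 people, non-crossing handshake pairings are non-crossing perfect matchings on a circle, counted by C_16. So Q = C_16 = 35357670.
Permutations of [n] avoiding any single length-3 pattern are counted by C_n; here n = 4. So R = C_4 = 14.
P + Q − R = 208012 + 35357670 − 14 = 35565668.

35565668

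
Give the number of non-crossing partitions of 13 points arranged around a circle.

The non-crossing partitions of [13] form a lattice of size C_13.
C_13 = C(26,13)/14 = 10400600/14 = 742900.

742900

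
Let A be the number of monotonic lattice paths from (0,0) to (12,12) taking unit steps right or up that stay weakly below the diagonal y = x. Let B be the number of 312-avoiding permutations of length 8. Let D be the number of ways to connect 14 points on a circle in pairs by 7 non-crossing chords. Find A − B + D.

207011

Monotone paths in an n×n grid that stay weakly below the diagonal are counted by C_n; here n = 12. So A = C_12 = 208012.
For any fixed pattern of length 3, the pattern-avoiding permutations of [8] number C_8. So B = C_8 = 1430.
Pairing 14 circle points by 7 non-crossing chords gives C_7 matchings. So D = C_7 = 429.
A − B + D = 208012 − 1430 + 429 = 207011.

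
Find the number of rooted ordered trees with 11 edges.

58786

Rooted ordered trees with n edges are counted by C_n; here n = 11.
C_11 = C(22,11)/12 = 705432/12 = 58786.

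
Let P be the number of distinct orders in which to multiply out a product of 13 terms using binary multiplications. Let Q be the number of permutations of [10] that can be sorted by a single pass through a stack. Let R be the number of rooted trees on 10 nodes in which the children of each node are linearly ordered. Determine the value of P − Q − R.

186354

Ways to associate a product of 13 factors correspond to binary trees on 13 leaves, so the count is C_12. So P = C_12 = 208012.
By Knuth's characterisation, the stack-sortable permutations of length 10 are the 231-avoiders, numbering C_10. So Q = C_10 = 16796.
A rooted plane tree on 10 nodes has 9 edges, and such trees are counted by C_9. So R = C_9 = 4862.
P − Q − R = 208012 − 16796 − 4862 = 186354.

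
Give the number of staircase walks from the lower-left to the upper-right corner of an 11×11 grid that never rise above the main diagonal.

58786

Monotone paths in an n×n grid that stay weakly below the diagonal are counted by C_n; here n = 11.
C_11 = 58786.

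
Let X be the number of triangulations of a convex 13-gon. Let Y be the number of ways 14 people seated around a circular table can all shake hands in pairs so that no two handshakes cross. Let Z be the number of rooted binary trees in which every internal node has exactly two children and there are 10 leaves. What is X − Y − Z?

53495

A convex 13-gon is triangulated into 11 triangles, and the number of such triangulations is the Catalan number C_{13−2} = C_11. So X = C_11 = 58786.
With 14 = 2·7 people, non-crossing handshake pairings are non-crossing perfect matchings on a circle, counted by C_7. So Y = C_7 = 429.
A full binary tree with L leaves has L−1 internal nodes and is counted by C_{L−1}; L = 10 gives C_9. So Z = C_9 = 4862.
X − Y − Z = 58786 − 429 − 4862 = 53495.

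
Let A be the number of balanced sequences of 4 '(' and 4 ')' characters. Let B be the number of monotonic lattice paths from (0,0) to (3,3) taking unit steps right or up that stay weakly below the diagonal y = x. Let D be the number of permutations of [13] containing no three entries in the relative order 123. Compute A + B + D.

With 4 pairs the number of balanced bracket strings is the Catalan number C_4. So A = C_4 = 14.
Sub-diagonal monotone paths from (0,0) to (3,3) biject with Dyck paths of semilength 3, giving C_3. So B = C_3 = 5.
Permutations of [n] avoiding any single length-3 pattern are counted by C_n; here n = 13. So D = C_13 = 742900.
A + B + D = 14 + 5 + 742900 = 742919.

742919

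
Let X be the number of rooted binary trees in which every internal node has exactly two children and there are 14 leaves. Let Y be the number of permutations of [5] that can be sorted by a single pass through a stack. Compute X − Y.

742858

Full binary trees with 14 leaves have 14−1 = 13 internal nodes, so there are C_13 of them. So X = C_13 = 742900.
Stack-sortable permutations are exactly the 231-avoiding ones, counted by C_n; here n = 5. So Y = C_5 = 42.
X − Y = 742900 − 42 = 742858.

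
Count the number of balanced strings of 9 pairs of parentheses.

4862

A balanced arrangement of 9 bracket pairs is a Dyck word of semilength 9, so the count is C_9.
C_9 = C(18,9)/10 = 48620/10 = 4862.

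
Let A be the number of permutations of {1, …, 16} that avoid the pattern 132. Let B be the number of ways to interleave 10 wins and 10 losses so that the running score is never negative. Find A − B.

For any fixed pattern of length 3, the pattern-avoiding permutations of [16] number C_16. So A = C_16 = 35357670.
Ballot sequences with n votes each where one side never trails are Dyck words, counted by C_n; here n = 10. So B = C_10 = 16796.
A − B = 35357670 − 16796 = 35340874.

35340874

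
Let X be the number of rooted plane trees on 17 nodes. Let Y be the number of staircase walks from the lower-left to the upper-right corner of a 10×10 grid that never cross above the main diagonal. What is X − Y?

35340874

Rooted ordered (plane) trees on m nodes have m−1 edges and are counted by C_{m−1}; m = 17 gives C_16. So X = C_16 = 35357670.
Sub-diagonal monotone paths from (0,0) to (10,10) biject with Dyck paths of semilength 10, giving C_10. So Y = C_10 = 16796.
X − Y = 35357670 − 16796 = 35340874.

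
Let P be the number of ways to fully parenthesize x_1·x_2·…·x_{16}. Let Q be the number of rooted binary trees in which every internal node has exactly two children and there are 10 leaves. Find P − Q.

9689983

Bracketing 16 factors into binary products is counted by C_{16−1} = C_15. So P = C_15 = 9694845.
A full binary tree with L leaves has L−1 internal nodes and is counted by C_{L−1}; L = 10 gives C_9. So Q = C_9 = 4862.
P − Q = 9694845 − 4862 = 9689983.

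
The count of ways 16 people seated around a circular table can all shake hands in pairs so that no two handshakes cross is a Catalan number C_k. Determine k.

8

With 16 = 2·8 people, non-crossing handshake pairings are non-crossing perfect matchings on a circle, counted by C_8.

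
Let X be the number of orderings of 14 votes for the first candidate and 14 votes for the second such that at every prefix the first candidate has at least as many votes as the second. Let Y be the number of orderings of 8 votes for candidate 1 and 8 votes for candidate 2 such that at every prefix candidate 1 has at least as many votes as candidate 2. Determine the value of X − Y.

2673010

Ballot sequences with n votes each where one side never trails are Dyck words, counted by C_n; here n = 14. So X = C_14 = 2674440.
Ballot sequences with n votes each where one side never trails are Dyck words, counted by C_n; here n = 8. So Y = C_8 = 1430.
X − Y = 2674440 − 1430 = 2673010.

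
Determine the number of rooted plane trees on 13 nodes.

A rooted plane tree on 13 nodes has 12 edges, and such trees are counted by C_12.
C_12 = C(24,12)/13 = 2704156/13 = 208012.

208012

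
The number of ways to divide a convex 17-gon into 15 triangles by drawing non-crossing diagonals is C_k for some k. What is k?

Triangulations of a convex m-gon are counted by C_{m−2}; with m = 17 this is C_15.

15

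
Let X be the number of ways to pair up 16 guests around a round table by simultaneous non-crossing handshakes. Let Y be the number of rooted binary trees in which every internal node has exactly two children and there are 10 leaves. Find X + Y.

With 16 = 2·8 people, non-crossing handshake pairings are non-crossing perfect matchings on a circle, counted by C_8. So X = C_8 = 1430.
A full binary tree with L leaves has L−1 internal nodes and is counted by C_{L−1}; L = 10 gives C_9. So Y = C_9 = 4862.
X + Y = 1430 + 4862 = 6292.

6292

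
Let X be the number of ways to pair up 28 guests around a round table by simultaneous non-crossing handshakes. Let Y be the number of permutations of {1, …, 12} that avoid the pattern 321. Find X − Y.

Non-crossing handshake pairings of 2n people are counted by C_n; 28 people gives n = 14. So X = C_14 = 2674440.
Permutations of [n] avoiding any single length-3 pattern are counted by C_n; here n = 12. So Y = C_12 = 208012.
X − Y = 2674440 − 208012 = 2466428.

2466428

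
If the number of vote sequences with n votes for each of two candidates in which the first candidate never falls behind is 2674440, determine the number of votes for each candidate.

14

Such ballot sequences with n votes each are counted by C_n, and C_14 = 2674440.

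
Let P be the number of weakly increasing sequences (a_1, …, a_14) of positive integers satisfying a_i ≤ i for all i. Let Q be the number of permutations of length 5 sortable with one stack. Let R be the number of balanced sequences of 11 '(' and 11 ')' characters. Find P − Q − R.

2615612

Weakly increasing sequences with a_i ≤ i biject with Dyck paths of semilength 14, so there are C_14. So P = C_14 = 2674440.
Stack-sortable permutations are exactly the 231-avoiding ones, counted by C_n; here n = 5. So Q = C_5 = 42.
A balanced arrangement of 11 bracket pairs is a Dyck word of semilength 11, so the count is C_11. So R = C_11 = 58786.
P − Q − R = 2674440 − 42 − 58786 = 2615612.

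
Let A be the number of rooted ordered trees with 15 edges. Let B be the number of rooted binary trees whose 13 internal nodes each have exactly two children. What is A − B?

A rooted plane tree with 15 edges has 16 nodes, and the count is C_15. So A = C_15 = 9694845.
Full binary trees with n internal nodes are counted by C_n; here n = 13. So B = C_13 = 742900.
A − B = 9694845 − 742900 = 8951945.

8951945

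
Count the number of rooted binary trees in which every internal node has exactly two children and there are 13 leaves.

A full binary tree with L leaves has L−1 internal nodes and is counted by C_{L−1}; L = 13 gives C_12.
C_12 = 208012.

208012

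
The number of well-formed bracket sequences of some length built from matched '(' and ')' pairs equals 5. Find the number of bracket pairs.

Balanced strings of n bracket-pairs are counted by C_n. Since C_3 = 5, the index is 3.

3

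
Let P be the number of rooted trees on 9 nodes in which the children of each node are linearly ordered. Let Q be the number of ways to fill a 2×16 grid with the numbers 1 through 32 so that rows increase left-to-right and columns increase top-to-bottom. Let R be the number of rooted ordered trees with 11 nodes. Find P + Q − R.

35342304

A rooted plane tree on 9 nodes has 8 edges, and such trees are counted by C_8. So P = C_8 = 1430.
Standard Young tableaux of shape 2×n are counted by C_n; here n = 16. So Q = C_16 = 35357670.
A rooted plane tree on 11 nodes has 10 edges, and such trees are counted by C_10. So R = C_10 = 16796.
P + Q − R = 1430 + 35357670 − 16796 = 35342304.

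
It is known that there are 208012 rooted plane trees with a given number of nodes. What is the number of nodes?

Rooted ordered trees on m nodes are counted by C_{m−1}. Since C_12 = 208012, the index is 12.
So the index is 12, and the number of nodes is 12 + 1 = 13.

13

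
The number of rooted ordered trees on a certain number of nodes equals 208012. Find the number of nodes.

13

Rooted ordered trees on m nodes are counted by C_{m−1}; 208012 = C_12.
So the index is 12, and the number of nodes is 12 + 1 = 13.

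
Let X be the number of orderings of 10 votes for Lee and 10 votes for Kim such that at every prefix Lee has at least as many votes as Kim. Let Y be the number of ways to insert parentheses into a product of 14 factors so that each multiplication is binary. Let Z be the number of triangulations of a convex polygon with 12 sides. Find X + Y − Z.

Ballot sequences with n votes each where one side never trails are Dyck words, counted by C_n; here n = 10. So X = C_10 = 16796.
Parenthesizations of m factors correspond to full binary trees with m leaves, counted by C_{m−1}; m = 14 gives C_13. So Y = C_13 = 742900.
A convex 12-gon is triangulated into 10 triangles, and the number of such triangulations is the Catalan number C_{12−2} = C_10. So Z = C_10 = 16796.
X + Y − Z = 16796 + 742900 − 16796 = 742900.

742900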